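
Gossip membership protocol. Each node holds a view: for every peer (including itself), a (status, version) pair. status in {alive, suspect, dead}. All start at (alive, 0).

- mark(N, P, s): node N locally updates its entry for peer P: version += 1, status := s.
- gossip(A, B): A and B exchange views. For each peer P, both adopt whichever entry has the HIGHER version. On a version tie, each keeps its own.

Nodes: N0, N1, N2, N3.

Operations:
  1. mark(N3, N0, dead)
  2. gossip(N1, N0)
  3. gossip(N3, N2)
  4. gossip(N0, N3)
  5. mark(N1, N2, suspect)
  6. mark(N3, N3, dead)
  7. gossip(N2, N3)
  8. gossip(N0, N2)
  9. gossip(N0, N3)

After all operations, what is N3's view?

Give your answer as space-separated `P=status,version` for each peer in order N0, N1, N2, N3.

Op 1: N3 marks N0=dead -> (dead,v1)
Op 2: gossip N1<->N0 -> N1.N0=(alive,v0) N1.N1=(alive,v0) N1.N2=(alive,v0) N1.N3=(alive,v0) | N0.N0=(alive,v0) N0.N1=(alive,v0) N0.N2=(alive,v0) N0.N3=(alive,v0)
Op 3: gossip N3<->N2 -> N3.N0=(dead,v1) N3.N1=(alive,v0) N3.N2=(alive,v0) N3.N3=(alive,v0) | N2.N0=(dead,v1) N2.N1=(alive,v0) N2.N2=(alive,v0) N2.N3=(alive,v0)
Op 4: gossip N0<->N3 -> N0.N0=(dead,v1) N0.N1=(alive,v0) N0.N2=(alive,v0) N0.N3=(alive,v0) | N3.N0=(dead,v1) N3.N1=(alive,v0) N3.N2=(alive,v0) N3.N3=(alive,v0)
Op 5: N1 marks N2=suspect -> (suspect,v1)
Op 6: N3 marks N3=dead -> (dead,v1)
Op 7: gossip N2<->N3 -> N2.N0=(dead,v1) N2.N1=(alive,v0) N2.N2=(alive,v0) N2.N3=(dead,v1) | N3.N0=(dead,v1) N3.N1=(alive,v0) N3.N2=(alive,v0) N3.N3=(dead,v1)
Op 8: gossip N0<->N2 -> N0.N0=(dead,v1) N0.N1=(alive,v0) N0.N2=(alive,v0) N0.N3=(dead,v1) | N2.N0=(dead,v1) N2.N1=(alive,v0) N2.N2=(alive,v0) N2.N3=(dead,v1)
Op 9: gossip N0<->N3 -> N0.N0=(dead,v1) N0.N1=(alive,v0) N0.N2=(alive,v0) N0.N3=(dead,v1) | N3.N0=(dead,v1) N3.N1=(alive,v0) N3.N2=(alive,v0) N3.N3=(dead,v1)

Answer: N0=dead,1 N1=alive,0 N2=alive,0 N3=dead,1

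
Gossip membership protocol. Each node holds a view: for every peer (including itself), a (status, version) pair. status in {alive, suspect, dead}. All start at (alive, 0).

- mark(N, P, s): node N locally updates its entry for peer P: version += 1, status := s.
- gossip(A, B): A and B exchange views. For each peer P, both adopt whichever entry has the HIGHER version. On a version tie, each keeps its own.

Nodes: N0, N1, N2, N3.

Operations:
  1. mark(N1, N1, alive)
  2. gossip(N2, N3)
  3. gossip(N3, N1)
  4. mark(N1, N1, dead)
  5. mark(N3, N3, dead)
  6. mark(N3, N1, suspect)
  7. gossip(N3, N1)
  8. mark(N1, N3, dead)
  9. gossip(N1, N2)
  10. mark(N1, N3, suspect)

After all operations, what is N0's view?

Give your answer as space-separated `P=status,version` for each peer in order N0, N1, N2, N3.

Answer: N0=alive,0 N1=alive,0 N2=alive,0 N3=alive,0

Derivation:
Op 1: N1 marks N1=alive -> (alive,v1)
Op 2: gossip N2<->N3 -> N2.N0=(alive,v0) N2.N1=(alive,v0) N2.N2=(alive,v0) N2.N3=(alive,v0) | N3.N0=(alive,v0) N3.N1=(alive,v0) N3.N2=(alive,v0) N3.N3=(alive,v0)
Op 3: gossip N3<->N1 -> N3.N0=(alive,v0) N3.N1=(alive,v1) N3.N2=(alive,v0) N3.N3=(alive,v0) | N1.N0=(alive,v0) N1.N1=(alive,v1) N1.N2=(alive,v0) N1.N3=(alive,v0)
Op 4: N1 marks N1=dead -> (dead,v2)
Op 5: N3 marks N3=dead -> (dead,v1)
Op 6: N3 marks N1=suspect -> (suspect,v2)
Op 7: gossip N3<->N1 -> N3.N0=(alive,v0) N3.N1=(suspect,v2) N3.N2=(alive,v0) N3.N3=(dead,v1) | N1.N0=(alive,v0) N1.N1=(dead,v2) N1.N2=(alive,v0) N1.N3=(dead,v1)
Op 8: N1 marks N3=dead -> (dead,v2)
Op 9: gossip N1<->N2 -> N1.N0=(alive,v0) N1.N1=(dead,v2) N1.N2=(alive,v0) N1.N3=(dead,v2) | N2.N0=(alive,v0) N2.N1=(dead,v2) N2.N2=(alive,v0) N2.N3=(dead,v2)
Op 10: N1 marks N3=suspect -> (suspect,v3)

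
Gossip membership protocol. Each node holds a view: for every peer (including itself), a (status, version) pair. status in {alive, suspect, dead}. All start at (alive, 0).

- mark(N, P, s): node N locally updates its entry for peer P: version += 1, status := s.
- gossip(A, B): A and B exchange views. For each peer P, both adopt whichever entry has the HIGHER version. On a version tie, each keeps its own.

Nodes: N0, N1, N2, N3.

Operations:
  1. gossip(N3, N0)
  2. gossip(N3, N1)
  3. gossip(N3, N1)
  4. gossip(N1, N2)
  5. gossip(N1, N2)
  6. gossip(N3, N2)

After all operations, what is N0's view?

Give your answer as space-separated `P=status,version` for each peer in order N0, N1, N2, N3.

Op 1: gossip N3<->N0 -> N3.N0=(alive,v0) N3.N1=(alive,v0) N3.N2=(alive,v0) N3.N3=(alive,v0) | N0.N0=(alive,v0) N0.N1=(alive,v0) N0.N2=(alive,v0) N0.N3=(alive,v0)
Op 2: gossip N3<->N1 -> N3.N0=(alive,v0) N3.N1=(alive,v0) N3.N2=(alive,v0) N3.N3=(alive,v0) | N1.N0=(alive,v0) N1.N1=(alive,v0) N1.N2=(alive,v0) N1.N3=(alive,v0)
Op 3: gossip N3<->N1 -> N3.N0=(alive,v0) N3.N1=(alive,v0) N3.N2=(alive,v0) N3.N3=(alive,v0) | N1.N0=(alive,v0) N1.N1=(alive,v0) N1.N2=(alive,v0) N1.N3=(alive,v0)
Op 4: gossip N1<->N2 -> N1.N0=(alive,v0) N1.N1=(alive,v0) N1.N2=(alive,v0) N1.N3=(alive,v0) | N2.N0=(alive,v0) N2.N1=(alive,v0) N2.N2=(alive,v0) N2.N3=(alive,v0)
Op 5: gossip N1<->N2 -> N1.N0=(alive,v0) N1.N1=(alive,v0) N1.N2=(alive,v0) N1.N3=(alive,v0) | N2.N0=(alive,v0) N2.N1=(alive,v0) N2.N2=(alive,v0) N2.N3=(alive,v0)
Op 6: gossip N3<->N2 -> N3.N0=(alive,v0) N3.N1=(alive,v0) N3.N2=(alive,v0) N3.N3=(alive,v0) | N2.N0=(alive,v0) N2.N1=(alive,v0) N2.N2=(alive,v0) N2.N3=(alive,v0)

Answer: N0=alive,0 N1=alive,0 N2=alive,0 N3=alive,0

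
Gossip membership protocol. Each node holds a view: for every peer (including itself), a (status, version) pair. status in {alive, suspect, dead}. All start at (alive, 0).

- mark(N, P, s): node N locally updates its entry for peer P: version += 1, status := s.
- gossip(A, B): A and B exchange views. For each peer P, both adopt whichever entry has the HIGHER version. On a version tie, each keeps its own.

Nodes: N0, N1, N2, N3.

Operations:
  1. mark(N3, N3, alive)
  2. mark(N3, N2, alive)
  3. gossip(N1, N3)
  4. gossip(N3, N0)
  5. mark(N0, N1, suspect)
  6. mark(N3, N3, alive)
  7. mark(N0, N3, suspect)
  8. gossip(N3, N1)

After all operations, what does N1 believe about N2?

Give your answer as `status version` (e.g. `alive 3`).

Op 1: N3 marks N3=alive -> (alive,v1)
Op 2: N3 marks N2=alive -> (alive,v1)
Op 3: gossip N1<->N3 -> N1.N0=(alive,v0) N1.N1=(alive,v0) N1.N2=(alive,v1) N1.N3=(alive,v1) | N3.N0=(alive,v0) N3.N1=(alive,v0) N3.N2=(alive,v1) N3.N3=(alive,v1)
Op 4: gossip N3<->N0 -> N3.N0=(alive,v0) N3.N1=(alive,v0) N3.N2=(alive,v1) N3.N3=(alive,v1) | N0.N0=(alive,v0) N0.N1=(alive,v0) N0.N2=(alive,v1) N0.N3=(alive,v1)
Op 5: N0 marks N1=suspect -> (suspect,v1)
Op 6: N3 marks N3=alive -> (alive,v2)
Op 7: N0 marks N3=suspect -> (suspect,v2)
Op 8: gossip N3<->N1 -> N3.N0=(alive,v0) N3.N1=(alive,v0) N3.N2=(alive,v1) N3.N3=(alive,v2) | N1.N0=(alive,v0) N1.N1=(alive,v0) N1.N2=(alive,v1) N1.N3=(alive,v2)

Answer: alive 1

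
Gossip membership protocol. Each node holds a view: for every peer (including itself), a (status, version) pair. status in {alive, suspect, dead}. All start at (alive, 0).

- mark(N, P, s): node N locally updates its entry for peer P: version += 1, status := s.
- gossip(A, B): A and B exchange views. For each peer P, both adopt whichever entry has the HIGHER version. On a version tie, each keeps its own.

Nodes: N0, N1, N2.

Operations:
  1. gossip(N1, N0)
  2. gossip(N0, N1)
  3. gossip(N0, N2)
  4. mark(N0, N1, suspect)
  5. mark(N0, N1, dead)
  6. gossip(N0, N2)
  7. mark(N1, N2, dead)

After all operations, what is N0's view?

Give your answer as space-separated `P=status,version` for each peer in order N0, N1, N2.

Answer: N0=alive,0 N1=dead,2 N2=alive,0

Derivation:
Op 1: gossip N1<->N0 -> N1.N0=(alive,v0) N1.N1=(alive,v0) N1.N2=(alive,v0) | N0.N0=(alive,v0) N0.N1=(alive,v0) N0.N2=(alive,v0)
Op 2: gossip N0<->N1 -> N0.N0=(alive,v0) N0.N1=(alive,v0) N0.N2=(alive,v0) | N1.N0=(alive,v0) N1.N1=(alive,v0) N1.N2=(alive,v0)
Op 3: gossip N0<->N2 -> N0.N0=(alive,v0) N0.N1=(alive,v0) N0.N2=(alive,v0) | N2.N0=(alive,v0) N2.N1=(alive,v0) N2.N2=(alive,v0)
Op 4: N0 marks N1=suspect -> (suspect,v1)
Op 5: N0 marks N1=dead -> (dead,v2)
Op 6: gossip N0<->N2 -> N0.N0=(alive,v0) N0.N1=(dead,v2) N0.N2=(alive,v0) | N2.N0=(alive,v0) N2.N1=(dead,v2) N2.N2=(alive,v0)
Op 7: N1 marks N2=dead -> (dead,v1)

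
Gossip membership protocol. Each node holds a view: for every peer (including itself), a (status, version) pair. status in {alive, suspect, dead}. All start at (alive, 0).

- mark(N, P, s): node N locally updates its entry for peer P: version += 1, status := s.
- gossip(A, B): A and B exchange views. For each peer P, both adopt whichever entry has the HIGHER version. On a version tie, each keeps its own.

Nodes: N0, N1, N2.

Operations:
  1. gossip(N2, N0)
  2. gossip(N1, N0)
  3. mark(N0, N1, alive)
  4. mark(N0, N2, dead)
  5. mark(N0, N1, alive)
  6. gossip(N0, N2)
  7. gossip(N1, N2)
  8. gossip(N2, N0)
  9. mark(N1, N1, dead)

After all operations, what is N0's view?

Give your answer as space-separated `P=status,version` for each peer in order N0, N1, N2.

Answer: N0=alive,0 N1=alive,2 N2=dead,1

Derivation:
Op 1: gossip N2<->N0 -> N2.N0=(alive,v0) N2.N1=(alive,v0) N2.N2=(alive,v0) | N0.N0=(alive,v0) N0.N1=(alive,v0) N0.N2=(alive,v0)
Op 2: gossip N1<->N0 -> N1.N0=(alive,v0) N1.N1=(alive,v0) N1.N2=(alive,v0) | N0.N0=(alive,v0) N0.N1=(alive,v0) N0.N2=(alive,v0)
Op 3: N0 marks N1=alive -> (alive,v1)
Op 4: N0 marks N2=dead -> (dead,v1)
Op 5: N0 marks N1=alive -> (alive,v2)
Op 6: gossip N0<->N2 -> N0.N0=(alive,v0) N0.N1=(alive,v2) N0.N2=(dead,v1) | N2.N0=(alive,v0) N2.N1=(alive,v2) N2.N2=(dead,v1)
Op 7: gossip N1<->N2 -> N1.N0=(alive,v0) N1.N1=(alive,v2) N1.N2=(dead,v1) | N2.N0=(alive,v0) N2.N1=(alive,v2) N2.N2=(dead,v1)
Op 8: gossip N2<->N0 -> N2.N0=(alive,v0) N2.N1=(alive,v2) N2.N2=(dead,v1) | N0.N0=(alive,v0) N0.N1=(alive,v2) N0.N2=(dead,v1)
Op 9: N1 marks N1=dead -> (dead,v3)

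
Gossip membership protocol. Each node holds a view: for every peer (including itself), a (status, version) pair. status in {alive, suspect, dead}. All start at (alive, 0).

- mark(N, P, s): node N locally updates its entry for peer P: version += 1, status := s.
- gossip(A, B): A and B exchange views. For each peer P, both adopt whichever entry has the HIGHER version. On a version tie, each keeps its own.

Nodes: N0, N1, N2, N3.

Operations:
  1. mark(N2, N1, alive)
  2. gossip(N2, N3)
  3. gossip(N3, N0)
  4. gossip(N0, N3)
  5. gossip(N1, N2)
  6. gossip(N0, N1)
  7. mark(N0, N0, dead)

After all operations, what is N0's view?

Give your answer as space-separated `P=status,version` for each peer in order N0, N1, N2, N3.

Answer: N0=dead,1 N1=alive,1 N2=alive,0 N3=alive,0

Derivation:
Op 1: N2 marks N1=alive -> (alive,v1)
Op 2: gossip N2<->N3 -> N2.N0=(alive,v0) N2.N1=(alive,v1) N2.N2=(alive,v0) N2.N3=(alive,v0) | N3.N0=(alive,v0) N3.N1=(alive,v1) N3.N2=(alive,v0) N3.N3=(alive,v0)
Op 3: gossip N3<->N0 -> N3.N0=(alive,v0) N3.N1=(alive,v1) N3.N2=(alive,v0) N3.N3=(alive,v0) | N0.N0=(alive,v0) N0.N1=(alive,v1) N0.N2=(alive,v0) N0.N3=(alive,v0)
Op 4: gossip N0<->N3 -> N0.N0=(alive,v0) N0.N1=(alive,v1) N0.N2=(alive,v0) N0.N3=(alive,v0) | N3.N0=(alive,v0) N3.N1=(alive,v1) N3.N2=(alive,v0) N3.N3=(alive,v0)
Op 5: gossip N1<->N2 -> N1.N0=(alive,v0) N1.N1=(alive,v1) N1.N2=(alive,v0) N1.N3=(alive,v0) | N2.N0=(alive,v0) N2.N1=(alive,v1) N2.N2=(alive,v0) N2.N3=(alive,v0)
Op 6: gossip N0<->N1 -> N0.N0=(alive,v0) N0.N1=(alive,v1) N0.N2=(alive,v0) N0.N3=(alive,v0) | N1.N0=(alive,v0) N1.N1=(alive,v1) N1.N2=(alive,v0) N1.N3=(alive,v0)
Op 7: N0 marks N0=dead -> (dead,v1)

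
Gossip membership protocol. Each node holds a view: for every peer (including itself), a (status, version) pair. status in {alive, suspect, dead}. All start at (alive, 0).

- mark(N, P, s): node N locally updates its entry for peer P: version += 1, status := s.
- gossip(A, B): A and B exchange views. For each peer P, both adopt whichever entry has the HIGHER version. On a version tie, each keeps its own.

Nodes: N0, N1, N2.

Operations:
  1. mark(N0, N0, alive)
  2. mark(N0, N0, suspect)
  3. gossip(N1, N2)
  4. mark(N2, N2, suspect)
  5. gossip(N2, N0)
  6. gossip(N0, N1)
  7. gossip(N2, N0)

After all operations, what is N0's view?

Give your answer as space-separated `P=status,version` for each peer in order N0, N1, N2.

Op 1: N0 marks N0=alive -> (alive,v1)
Op 2: N0 marks N0=suspect -> (suspect,v2)
Op 3: gossip N1<->N2 -> N1.N0=(alive,v0) N1.N1=(alive,v0) N1.N2=(alive,v0) | N2.N0=(alive,v0) N2.N1=(alive,v0) N2.N2=(alive,v0)
Op 4: N2 marks N2=suspect -> (suspect,v1)
Op 5: gossip N2<->N0 -> N2.N0=(suspect,v2) N2.N1=(alive,v0) N2.N2=(suspect,v1) | N0.N0=(suspect,v2) N0.N1=(alive,v0) N0.N2=(suspect,v1)
Op 6: gossip N0<->N1 -> N0.N0=(suspect,v2) N0.N1=(alive,v0) N0.N2=(suspect,v1) | N1.N0=(suspect,v2) N1.N1=(alive,v0) N1.N2=(suspect,v1)
Op 7: gossip N2<->N0 -> N2.N0=(suspect,v2) N2.N1=(alive,v0) N2.N2=(suspect,v1) | N0.N0=(suspect,v2) N0.N1=(alive,v0) N0.N2=(suspect,v1)

Answer: N0=suspect,2 N1=alive,0 N2=suspect,1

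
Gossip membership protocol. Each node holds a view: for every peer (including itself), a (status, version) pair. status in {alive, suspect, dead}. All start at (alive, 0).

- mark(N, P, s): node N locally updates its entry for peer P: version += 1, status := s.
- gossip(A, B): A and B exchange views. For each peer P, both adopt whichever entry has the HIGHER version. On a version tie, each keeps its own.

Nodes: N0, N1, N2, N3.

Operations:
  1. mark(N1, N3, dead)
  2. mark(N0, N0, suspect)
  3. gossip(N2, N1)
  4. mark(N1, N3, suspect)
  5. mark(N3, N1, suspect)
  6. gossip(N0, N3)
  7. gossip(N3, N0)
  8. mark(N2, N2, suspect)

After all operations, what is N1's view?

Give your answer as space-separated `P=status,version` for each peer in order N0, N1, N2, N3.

Answer: N0=alive,0 N1=alive,0 N2=alive,0 N3=suspect,2

Derivation:
Op 1: N1 marks N3=dead -> (dead,v1)
Op 2: N0 marks N0=suspect -> (suspect,v1)
Op 3: gossip N2<->N1 -> N2.N0=(alive,v0) N2.N1=(alive,v0) N2.N2=(alive,v0) N2.N3=(dead,v1) | N1.N0=(alive,v0) N1.N1=(alive,v0) N1.N2=(alive,v0) N1.N3=(dead,v1)
Op 4: N1 marks N3=suspect -> (suspect,v2)
Op 5: N3 marks N1=suspect -> (suspect,v1)
Op 6: gossip N0<->N3 -> N0.N0=(suspect,v1) N0.N1=(suspect,v1) N0.N2=(alive,v0) N0.N3=(alive,v0) | N3.N0=(suspect,v1) N3.N1=(suspect,v1) N3.N2=(alive,v0) N3.N3=(alive,v0)
Op 7: gossip N3<->N0 -> N3.N0=(suspect,v1) N3.N1=(suspect,v1) N3.N2=(alive,v0) N3.N3=(alive,v0) | N0.N0=(suspect,v1) N0.N1=(suspect,v1) N0.N2=(alive,v0) N0.N3=(alive,v0)
Op 8: N2 marks N2=suspect -> (suspect,v1)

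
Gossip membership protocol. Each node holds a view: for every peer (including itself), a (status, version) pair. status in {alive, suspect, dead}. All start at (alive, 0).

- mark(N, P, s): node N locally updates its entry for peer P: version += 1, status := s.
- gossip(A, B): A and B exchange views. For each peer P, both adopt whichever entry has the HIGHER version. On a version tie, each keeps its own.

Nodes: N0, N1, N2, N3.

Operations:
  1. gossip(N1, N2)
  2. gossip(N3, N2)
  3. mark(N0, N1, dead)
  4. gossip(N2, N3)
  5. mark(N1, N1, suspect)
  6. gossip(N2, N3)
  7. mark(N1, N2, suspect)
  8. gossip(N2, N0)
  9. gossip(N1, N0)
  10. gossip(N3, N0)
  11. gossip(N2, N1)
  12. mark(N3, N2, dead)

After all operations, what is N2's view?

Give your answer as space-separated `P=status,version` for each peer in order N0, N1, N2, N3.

Answer: N0=alive,0 N1=dead,1 N2=suspect,1 N3=alive,0

Derivation:
Op 1: gossip N1<->N2 -> N1.N0=(alive,v0) N1.N1=(alive,v0) N1.N2=(alive,v0) N1.N3=(alive,v0) | N2.N0=(alive,v0) N2.N1=(alive,v0) N2.N2=(alive,v0) N2.N3=(alive,v0)
Op 2: gossip N3<->N2 -> N3.N0=(alive,v0) N3.N1=(alive,v0) N3.N2=(alive,v0) N3.N3=(alive,v0) | N2.N0=(alive,v0) N2.N1=(alive,v0) N2.N2=(alive,v0) N2.N3=(alive,v0)
Op 3: N0 marks N1=dead -> (dead,v1)
Op 4: gossip N2<->N3 -> N2.N0=(alive,v0) N2.N1=(alive,v0) N2.N2=(alive,v0) N2.N3=(alive,v0) | N3.N0=(alive,v0) N3.N1=(alive,v0) N3.N2=(alive,v0) N3.N3=(alive,v0)
Op 5: N1 marks N1=suspect -> (suspect,v1)
Op 6: gossip N2<->N3 -> N2.N0=(alive,v0) N2.N1=(alive,v0) N2.N2=(alive,v0) N2.N3=(alive,v0) | N3.N0=(alive,v0) N3.N1=(alive,v0) N3.N2=(alive,v0) N3.N3=(alive,v0)
Op 7: N1 marks N2=suspect -> (suspect,v1)
Op 8: gossip N2<->N0 -> N2.N0=(alive,v0) N2.N1=(dead,v1) N2.N2=(alive,v0) N2.N3=(alive,v0) | N0.N0=(alive,v0) N0.N1=(dead,v1) N0.N2=(alive,v0) N0.N3=(alive,v0)
Op 9: gossip N1<->N0 -> N1.N0=(alive,v0) N1.N1=(suspect,v1) N1.N2=(suspect,v1) N1.N3=(alive,v0) | N0.N0=(alive,v0) N0.N1=(dead,v1) N0.N2=(suspect,v1) N0.N3=(alive,v0)
Op 10: gossip N3<->N0 -> N3.N0=(alive,v0) N3.N1=(dead,v1) N3.N2=(suspect,v1) N3.N3=(alive,v0) | N0.N0=(alive,v0) N0.N1=(dead,v1) N0.N2=(suspect,v1) N0.N3=(alive,v0)
Op 11: gossip N2<->N1 -> N2.N0=(alive,v0) N2.N1=(dead,v1) N2.N2=(suspect,v1) N2.N3=(alive,v0) | N1.N0=(alive,v0) N1.N1=(suspect,v1) N1.N2=(suspect,v1) N1.N3=(alive,v0)
Op 12: N3 marks N2=dead -> (dead,v2)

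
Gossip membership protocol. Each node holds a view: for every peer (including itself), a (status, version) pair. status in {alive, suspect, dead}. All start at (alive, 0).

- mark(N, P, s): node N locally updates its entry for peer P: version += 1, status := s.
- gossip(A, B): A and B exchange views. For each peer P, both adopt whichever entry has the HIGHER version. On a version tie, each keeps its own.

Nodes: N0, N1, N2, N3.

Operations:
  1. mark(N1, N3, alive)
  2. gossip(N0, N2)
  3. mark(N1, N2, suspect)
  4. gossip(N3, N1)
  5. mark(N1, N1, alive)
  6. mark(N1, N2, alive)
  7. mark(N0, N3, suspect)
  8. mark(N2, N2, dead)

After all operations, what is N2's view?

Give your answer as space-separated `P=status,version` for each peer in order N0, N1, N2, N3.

Answer: N0=alive,0 N1=alive,0 N2=dead,1 N3=alive,0

Derivation:
Op 1: N1 marks N3=alive -> (alive,v1)
Op 2: gossip N0<->N2 -> N0.N0=(alive,v0) N0.N1=(alive,v0) N0.N2=(alive,v0) N0.N3=(alive,v0) | N2.N0=(alive,v0) N2.N1=(alive,v0) N2.N2=(alive,v0) N2.N3=(alive,v0)
Op 3: N1 marks N2=suspect -> (suspect,v1)
Op 4: gossip N3<->N1 -> N3.N0=(alive,v0) N3.N1=(alive,v0) N3.N2=(suspect,v1) N3.N3=(alive,v1) | N1.N0=(alive,v0) N1.N1=(alive,v0) N1.N2=(suspect,v1) N1.N3=(alive,v1)
Op 5: N1 marks N1=alive -> (alive,v1)
Op 6: N1 marks N2=alive -> (alive,v2)
Op 7: N0 marks N3=suspect -> (suspect,v1)
Op 8: N2 marks N2=dead -> (dead,v1)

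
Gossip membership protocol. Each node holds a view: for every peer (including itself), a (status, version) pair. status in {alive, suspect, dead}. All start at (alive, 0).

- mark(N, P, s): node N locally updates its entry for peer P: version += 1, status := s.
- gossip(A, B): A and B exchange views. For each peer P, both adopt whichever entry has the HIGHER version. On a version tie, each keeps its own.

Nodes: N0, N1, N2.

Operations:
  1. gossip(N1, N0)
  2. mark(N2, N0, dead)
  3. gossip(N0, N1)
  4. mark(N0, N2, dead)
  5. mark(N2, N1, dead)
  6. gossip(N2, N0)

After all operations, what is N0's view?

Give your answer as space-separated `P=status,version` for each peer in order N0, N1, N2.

Op 1: gossip N1<->N0 -> N1.N0=(alive,v0) N1.N1=(alive,v0) N1.N2=(alive,v0) | N0.N0=(alive,v0) N0.N1=(alive,v0) N0.N2=(alive,v0)
Op 2: N2 marks N0=dead -> (dead,v1)
Op 3: gossip N0<->N1 -> N0.N0=(alive,v0) N0.N1=(alive,v0) N0.N2=(alive,v0) | N1.N0=(alive,v0) N1.N1=(alive,v0) N1.N2=(alive,v0)
Op 4: N0 marks N2=dead -> (dead,v1)
Op 5: N2 marks N1=dead -> (dead,v1)
Op 6: gossip N2<->N0 -> N2.N0=(dead,v1) N2.N1=(dead,v1) N2.N2=(dead,v1) | N0.N0=(dead,v1) N0.N1=(dead,v1) N0.N2=(dead,v1)

Answer: N0=dead,1 N1=dead,1 N2=dead,1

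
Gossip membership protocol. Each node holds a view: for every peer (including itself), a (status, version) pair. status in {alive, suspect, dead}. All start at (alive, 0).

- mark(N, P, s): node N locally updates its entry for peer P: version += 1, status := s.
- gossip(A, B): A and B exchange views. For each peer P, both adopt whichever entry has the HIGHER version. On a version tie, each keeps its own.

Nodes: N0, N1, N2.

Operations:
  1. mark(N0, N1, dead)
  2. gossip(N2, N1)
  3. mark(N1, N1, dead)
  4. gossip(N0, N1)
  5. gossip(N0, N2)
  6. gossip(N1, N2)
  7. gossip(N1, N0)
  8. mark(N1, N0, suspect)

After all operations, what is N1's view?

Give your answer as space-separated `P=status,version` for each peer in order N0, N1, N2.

Op 1: N0 marks N1=dead -> (dead,v1)
Op 2: gossip N2<->N1 -> N2.N0=(alive,v0) N2.N1=(alive,v0) N2.N2=(alive,v0) | N1.N0=(alive,v0) N1.N1=(alive,v0) N1.N2=(alive,v0)
Op 3: N1 marks N1=dead -> (dead,v1)
Op 4: gossip N0<->N1 -> N0.N0=(alive,v0) N0.N1=(dead,v1) N0.N2=(alive,v0) | N1.N0=(alive,v0) N1.N1=(dead,v1) N1.N2=(alive,v0)
Op 5: gossip N0<->N2 -> N0.N0=(alive,v0) N0.N1=(dead,v1) N0.N2=(alive,v0) | N2.N0=(alive,v0) N2.N1=(dead,v1) N2.N2=(alive,v0)
Op 6: gossip N1<->N2 -> N1.N0=(alive,v0) N1.N1=(dead,v1) N1.N2=(alive,v0) | N2.N0=(alive,v0) N2.N1=(dead,v1) N2.N2=(alive,v0)
Op 7: gossip N1<->N0 -> N1.N0=(alive,v0) N1.N1=(dead,v1) N1.N2=(alive,v0) | N0.N0=(alive,v0) N0.N1=(dead,v1) N0.N2=(alive,v0)
Op 8: N1 marks N0=suspect -> (suspect,v1)

Answer: N0=suspect,1 N1=dead,1 N2=alive,0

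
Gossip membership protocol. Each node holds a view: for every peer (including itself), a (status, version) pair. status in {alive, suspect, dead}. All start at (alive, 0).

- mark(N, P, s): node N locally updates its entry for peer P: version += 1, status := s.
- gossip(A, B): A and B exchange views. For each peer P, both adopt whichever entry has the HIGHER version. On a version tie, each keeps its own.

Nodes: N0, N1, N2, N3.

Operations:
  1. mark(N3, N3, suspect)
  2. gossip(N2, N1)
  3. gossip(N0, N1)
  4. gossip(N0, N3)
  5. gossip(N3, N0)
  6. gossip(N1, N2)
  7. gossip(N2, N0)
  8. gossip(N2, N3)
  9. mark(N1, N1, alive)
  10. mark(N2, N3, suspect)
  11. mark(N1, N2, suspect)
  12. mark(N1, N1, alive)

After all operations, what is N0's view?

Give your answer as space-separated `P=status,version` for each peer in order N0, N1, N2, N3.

Answer: N0=alive,0 N1=alive,0 N2=alive,0 N3=suspect,1

Derivation:
Op 1: N3 marks N3=suspect -> (suspect,v1)
Op 2: gossip N2<->N1 -> N2.N0=(alive,v0) N2.N1=(alive,v0) N2.N2=(alive,v0) N2.N3=(alive,v0) | N1.N0=(alive,v0) N1.N1=(alive,v0) N1.N2=(alive,v0) N1.N3=(alive,v0)
Op 3: gossip N0<->N1 -> N0.N0=(alive,v0) N0.N1=(alive,v0) N0.N2=(alive,v0) N0.N3=(alive,v0) | N1.N0=(alive,v0) N1.N1=(alive,v0) N1.N2=(alive,v0) N1.N3=(alive,v0)
Op 4: gossip N0<->N3 -> N0.N0=(alive,v0) N0.N1=(alive,v0) N0.N2=(alive,v0) N0.N3=(suspect,v1) | N3.N0=(alive,v0) N3.N1=(alive,v0) N3.N2=(alive,v0) N3.N3=(suspect,v1)
Op 5: gossip N3<->N0 -> N3.N0=(alive,v0) N3.N1=(alive,v0) N3.N2=(alive,v0) N3.N3=(suspect,v1) | N0.N0=(alive,v0) N0.N1=(alive,v0) N0.N2=(alive,v0) N0.N3=(suspect,v1)
Op 6: gossip N1<->N2 -> N1.N0=(alive,v0) N1.N1=(alive,v0) N1.N2=(alive,v0) N1.N3=(alive,v0) | N2.N0=(alive,v0) N2.N1=(alive,v0) N2.N2=(alive,v0) N2.N3=(alive,v0)
Op 7: gossip N2<->N0 -> N2.N0=(alive,v0) N2.N1=(alive,v0) N2.N2=(alive,v0) N2.N3=(suspect,v1) | N0.N0=(alive,v0) N0.N1=(alive,v0) N0.N2=(alive,v0) N0.N3=(suspect,v1)
Op 8: gossip N2<->N3 -> N2.N0=(alive,v0) N2.N1=(alive,v0) N2.N2=(alive,v0) N2.N3=(suspect,v1) | N3.N0=(alive,v0) N3.N1=(alive,v0) N3.N2=(alive,v0) N3.N3=(suspect,v1)
Op 9: N1 marks N1=alive -> (alive,v1)
Op 10: N2 marks N3=suspect -> (suspect,v2)
Op 11: N1 marks N2=suspect -> (suspect,v1)
Op 12: N1 marks N1=alive -> (alive,v2)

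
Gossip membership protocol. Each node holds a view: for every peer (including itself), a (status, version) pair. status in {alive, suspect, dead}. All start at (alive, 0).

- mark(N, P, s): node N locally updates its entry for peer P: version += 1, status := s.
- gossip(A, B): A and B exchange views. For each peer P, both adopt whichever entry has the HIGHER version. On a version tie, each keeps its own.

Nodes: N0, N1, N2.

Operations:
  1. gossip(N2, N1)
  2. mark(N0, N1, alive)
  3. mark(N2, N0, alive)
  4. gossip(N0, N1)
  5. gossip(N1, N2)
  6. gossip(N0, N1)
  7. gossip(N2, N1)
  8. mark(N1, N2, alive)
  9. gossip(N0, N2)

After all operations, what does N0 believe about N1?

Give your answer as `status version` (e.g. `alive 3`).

Answer: alive 1

Derivation:
Op 1: gossip N2<->N1 -> N2.N0=(alive,v0) N2.N1=(alive,v0) N2.N2=(alive,v0) | N1.N0=(alive,v0) N1.N1=(alive,v0) N1.N2=(alive,v0)
Op 2: N0 marks N1=alive -> (alive,v1)
Op 3: N2 marks N0=alive -> (alive,v1)
Op 4: gossip N0<->N1 -> N0.N0=(alive,v0) N0.N1=(alive,v1) N0.N2=(alive,v0) | N1.N0=(alive,v0) N1.N1=(alive,v1) N1.N2=(alive,v0)
Op 5: gossip N1<->N2 -> N1.N0=(alive,v1) N1.N1=(alive,v1) N1.N2=(alive,v0) | N2.N0=(alive,v1) N2.N1=(alive,v1) N2.N2=(alive,v0)
Op 6: gossip N0<->N1 -> N0.N0=(alive,v1) N0.N1=(alive,v1) N0.N2=(alive,v0) | N1.N0=(alive,v1) N1.N1=(alive,v1) N1.N2=(alive,v0)
Op 7: gossip N2<->N1 -> N2.N0=(alive,v1) N2.N1=(alive,v1) N2.N2=(alive,v0) | N1.N0=(alive,v1) N1.N1=(alive,v1) N1.N2=(alive,v0)
Op 8: N1 marks N2=alive -> (alive,v1)
Op 9: gossip N0<->N2 -> N0.N0=(alive,v1) N0.N1=(alive,v1) N0.N2=(alive,v0) | N2.N0=(alive,v1) N2.N1=(alive,v1) N2.N2=(alive,v0)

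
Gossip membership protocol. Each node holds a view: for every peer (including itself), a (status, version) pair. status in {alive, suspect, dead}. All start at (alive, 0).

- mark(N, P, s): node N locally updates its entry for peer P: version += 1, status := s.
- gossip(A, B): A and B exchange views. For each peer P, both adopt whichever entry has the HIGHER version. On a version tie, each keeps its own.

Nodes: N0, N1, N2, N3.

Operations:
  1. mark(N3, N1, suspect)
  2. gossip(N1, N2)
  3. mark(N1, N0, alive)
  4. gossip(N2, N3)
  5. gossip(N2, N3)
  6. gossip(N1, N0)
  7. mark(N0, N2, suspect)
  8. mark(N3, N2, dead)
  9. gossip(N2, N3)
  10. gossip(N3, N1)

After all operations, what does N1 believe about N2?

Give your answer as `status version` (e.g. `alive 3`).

Answer: dead 1

Derivation:
Op 1: N3 marks N1=suspect -> (suspect,v1)
Op 2: gossip N1<->N2 -> N1.N0=(alive,v0) N1.N1=(alive,v0) N1.N2=(alive,v0) N1.N3=(alive,v0) | N2.N0=(alive,v0) N2.N1=(alive,v0) N2.N2=(alive,v0) N2.N3=(alive,v0)
Op 3: N1 marks N0=alive -> (alive,v1)
Op 4: gossip N2<->N3 -> N2.N0=(alive,v0) N2.N1=(suspect,v1) N2.N2=(alive,v0) N2.N3=(alive,v0) | N3.N0=(alive,v0) N3.N1=(suspect,v1) N3.N2=(alive,v0) N3.N3=(alive,v0)
Op 5: gossip N2<->N3 -> N2.N0=(alive,v0) N2.N1=(suspect,v1) N2.N2=(alive,v0) N2.N3=(alive,v0) | N3.N0=(alive,v0) N3.N1=(suspect,v1) N3.N2=(alive,v0) N3.N3=(alive,v0)
Op 6: gossip N1<->N0 -> N1.N0=(alive,v1) N1.N1=(alive,v0) N1.N2=(alive,v0) N1.N3=(alive,v0) | N0.N0=(alive,v1) N0.N1=(alive,v0) N0.N2=(alive,v0) N0.N3=(alive,v0)
Op 7: N0 marks N2=suspect -> (suspect,v1)
Op 8: N3 marks N2=dead -> (dead,v1)
Op 9: gossip N2<->N3 -> N2.N0=(alive,v0) N2.N1=(suspect,v1) N2.N2=(dead,v1) N2.N3=(alive,v0) | N3.N0=(alive,v0) N3.N1=(suspect,v1) N3.N2=(dead,v1) N3.N3=(alive,v0)
Op 10: gossip N3<->N1 -> N3.N0=(alive,v1) N3.N1=(suspect,v1) N3.N2=(dead,v1) N3.N3=(alive,v0) | N1.N0=(alive,v1) N1.N1=(suspect,v1) N1.N2=(dead,v1) N1.N3=(alive,v0)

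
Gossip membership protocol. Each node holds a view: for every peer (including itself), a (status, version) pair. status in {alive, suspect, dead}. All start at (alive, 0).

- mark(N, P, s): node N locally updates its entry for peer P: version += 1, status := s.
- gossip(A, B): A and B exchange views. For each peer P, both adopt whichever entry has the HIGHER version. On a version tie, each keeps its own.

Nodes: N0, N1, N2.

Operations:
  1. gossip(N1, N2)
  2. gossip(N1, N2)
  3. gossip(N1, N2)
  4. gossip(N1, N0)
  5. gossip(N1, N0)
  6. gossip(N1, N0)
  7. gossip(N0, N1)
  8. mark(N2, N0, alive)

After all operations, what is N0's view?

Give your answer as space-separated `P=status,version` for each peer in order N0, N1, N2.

Answer: N0=alive,0 N1=alive,0 N2=alive,0

Derivation:
Op 1: gossip N1<->N2 -> N1.N0=(alive,v0) N1.N1=(alive,v0) N1.N2=(alive,v0) | N2.N0=(alive,v0) N2.N1=(alive,v0) N2.N2=(alive,v0)
Op 2: gossip N1<->N2 -> N1.N0=(alive,v0) N1.N1=(alive,v0) N1.N2=(alive,v0) | N2.N0=(alive,v0) N2.N1=(alive,v0) N2.N2=(alive,v0)
Op 3: gossip N1<->N2 -> N1.N0=(alive,v0) N1.N1=(alive,v0) N1.N2=(alive,v0) | N2.N0=(alive,v0) N2.N1=(alive,v0) N2.N2=(alive,v0)
Op 4: gossip N1<->N0 -> N1.N0=(alive,v0) N1.N1=(alive,v0) N1.N2=(alive,v0) | N0.N0=(alive,v0) N0.N1=(alive,v0) N0.N2=(alive,v0)
Op 5: gossip N1<->N0 -> N1.N0=(alive,v0) N1.N1=(alive,v0) N1.N2=(alive,v0) | N0.N0=(alive,v0) N0.N1=(alive,v0) N0.N2=(alive,v0)
Op 6: gossip N1<->N0 -> N1.N0=(alive,v0) N1.N1=(alive,v0) N1.N2=(alive,v0) | N0.N0=(alive,v0) N0.N1=(alive,v0) N0.N2=(alive,v0)
Op 7: gossip N0<->N1 -> N0.N0=(alive,v0) N0.N1=(alive,v0) N0.N2=(alive,v0) | N1.N0=(alive,v0) N1.N1=(alive,v0) N1.N2=(alive,v0)
Op 8: N2 marks N0=alive -> (alive,v1)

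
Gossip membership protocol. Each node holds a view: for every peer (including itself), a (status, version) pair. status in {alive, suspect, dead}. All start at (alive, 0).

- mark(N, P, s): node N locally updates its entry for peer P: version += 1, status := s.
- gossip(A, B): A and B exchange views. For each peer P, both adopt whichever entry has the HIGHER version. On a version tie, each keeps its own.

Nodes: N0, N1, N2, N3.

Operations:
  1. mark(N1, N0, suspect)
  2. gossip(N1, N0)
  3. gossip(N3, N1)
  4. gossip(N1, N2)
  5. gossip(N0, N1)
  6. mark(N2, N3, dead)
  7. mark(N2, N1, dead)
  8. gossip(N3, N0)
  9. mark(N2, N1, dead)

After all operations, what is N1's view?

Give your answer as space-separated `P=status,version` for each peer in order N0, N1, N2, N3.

Answer: N0=suspect,1 N1=alive,0 N2=alive,0 N3=alive,0

Derivation:
Op 1: N1 marks N0=suspect -> (suspect,v1)
Op 2: gossip N1<->N0 -> N1.N0=(suspect,v1) N1.N1=(alive,v0) N1.N2=(alive,v0) N1.N3=(alive,v0) | N0.N0=(suspect,v1) N0.N1=(alive,v0) N0.N2=(alive,v0) N0.N3=(alive,v0)
Op 3: gossip N3<->N1 -> N3.N0=(suspect,v1) N3.N1=(alive,v0) N3.N2=(alive,v0) N3.N3=(alive,v0) | N1.N0=(suspect,v1) N1.N1=(alive,v0) N1.N2=(alive,v0) N1.N3=(alive,v0)
Op 4: gossip N1<->N2 -> N1.N0=(suspect,v1) N1.N1=(alive,v0) N1.N2=(alive,v0) N1.N3=(alive,v0) | N2.N0=(suspect,v1) N2.N1=(alive,v0) N2.N2=(alive,v0) N2.N3=(alive,v0)
Op 5: gossip N0<->N1 -> N0.N0=(suspect,v1) N0.N1=(alive,v0) N0.N2=(alive,v0) N0.N3=(alive,v0) | N1.N0=(suspect,v1) N1.N1=(alive,v0) N1.N2=(alive,v0) N1.N3=(alive,v0)
Op 6: N2 marks N3=dead -> (dead,v1)
Op 7: N2 marks N1=dead -> (dead,v1)
Op 8: gossip N3<->N0 -> N3.N0=(suspect,v1) N3.N1=(alive,v0) N3.N2=(alive,v0) N3.N3=(alive,v0) | N0.N0=(suspect,v1) N0.N1=(alive,v0) N0.N2=(alive,v0) N0.N3=(alive,v0)
Op 9: N2 marks N1=dead -> (dead,v2)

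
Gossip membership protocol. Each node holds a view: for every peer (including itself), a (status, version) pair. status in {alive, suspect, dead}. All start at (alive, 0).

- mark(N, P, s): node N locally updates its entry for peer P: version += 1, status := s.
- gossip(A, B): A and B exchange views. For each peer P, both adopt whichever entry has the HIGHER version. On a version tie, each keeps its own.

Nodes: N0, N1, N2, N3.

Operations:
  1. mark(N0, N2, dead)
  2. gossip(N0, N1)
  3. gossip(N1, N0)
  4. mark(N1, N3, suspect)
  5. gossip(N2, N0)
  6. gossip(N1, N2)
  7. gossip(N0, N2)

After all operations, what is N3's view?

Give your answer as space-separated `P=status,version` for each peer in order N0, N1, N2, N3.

Op 1: N0 marks N2=dead -> (dead,v1)
Op 2: gossip N0<->N1 -> N0.N0=(alive,v0) N0.N1=(alive,v0) N0.N2=(dead,v1) N0.N3=(alive,v0) | N1.N0=(alive,v0) N1.N1=(alive,v0) N1.N2=(dead,v1) N1.N3=(alive,v0)
Op 3: gossip N1<->N0 -> N1.N0=(alive,v0) N1.N1=(alive,v0) N1.N2=(dead,v1) N1.N3=(alive,v0) | N0.N0=(alive,v0) N0.N1=(alive,v0) N0.N2=(dead,v1) N0.N3=(alive,v0)
Op 4: N1 marks N3=suspect -> (suspect,v1)
Op 5: gossip N2<->N0 -> N2.N0=(alive,v0) N2.N1=(alive,v0) N2.N2=(dead,v1) N2.N3=(alive,v0) | N0.N0=(alive,v0) N0.N1=(alive,v0) N0.N2=(dead,v1) N0.N3=(alive,v0)
Op 6: gossip N1<->N2 -> N1.N0=(alive,v0) N1.N1=(alive,v0) N1.N2=(dead,v1) N1.N3=(suspect,v1) | N2.N0=(alive,v0) N2.N1=(alive,v0) N2.N2=(dead,v1) N2.N3=(suspect,v1)
Op 7: gossip N0<->N2 -> N0.N0=(alive,v0) N0.N1=(alive,v0) N0.N2=(dead,v1) N0.N3=(suspect,v1) | N2.N0=(alive,v0) N2.N1=(alive,v0) N2.N2=(dead,v1) N2.N3=(suspect,v1)

Answer: N0=alive,0 N1=alive,0 N2=alive,0 N3=alive,0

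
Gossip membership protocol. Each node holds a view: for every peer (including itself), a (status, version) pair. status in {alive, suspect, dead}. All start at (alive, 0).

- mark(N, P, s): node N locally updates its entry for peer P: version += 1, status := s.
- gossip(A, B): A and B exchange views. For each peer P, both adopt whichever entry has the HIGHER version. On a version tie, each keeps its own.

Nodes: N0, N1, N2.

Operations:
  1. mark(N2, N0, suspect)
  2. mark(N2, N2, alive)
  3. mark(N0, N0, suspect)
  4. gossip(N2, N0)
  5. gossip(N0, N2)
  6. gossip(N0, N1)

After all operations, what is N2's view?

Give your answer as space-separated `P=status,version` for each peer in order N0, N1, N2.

Answer: N0=suspect,1 N1=alive,0 N2=alive,1

Derivation:
Op 1: N2 marks N0=suspect -> (suspect,v1)
Op 2: N2 marks N2=alive -> (alive,v1)
Op 3: N0 marks N0=suspect -> (suspect,v1)
Op 4: gossip N2<->N0 -> N2.N0=(suspect,v1) N2.N1=(alive,v0) N2.N2=(alive,v1) | N0.N0=(suspect,v1) N0.N1=(alive,v0) N0.N2=(alive,v1)
Op 5: gossip N0<->N2 -> N0.N0=(suspect,v1) N0.N1=(alive,v0) N0.N2=(alive,v1) | N2.N0=(suspect,v1) N2.N1=(alive,v0) N2.N2=(alive,v1)
Op 6: gossip N0<->N1 -> N0.N0=(suspect,v1) N0.N1=(alive,v0) N0.N2=(alive,v1) | N1.N0=(suspect,v1) N1.N1=(alive,v0) N1.N2=(alive,v1)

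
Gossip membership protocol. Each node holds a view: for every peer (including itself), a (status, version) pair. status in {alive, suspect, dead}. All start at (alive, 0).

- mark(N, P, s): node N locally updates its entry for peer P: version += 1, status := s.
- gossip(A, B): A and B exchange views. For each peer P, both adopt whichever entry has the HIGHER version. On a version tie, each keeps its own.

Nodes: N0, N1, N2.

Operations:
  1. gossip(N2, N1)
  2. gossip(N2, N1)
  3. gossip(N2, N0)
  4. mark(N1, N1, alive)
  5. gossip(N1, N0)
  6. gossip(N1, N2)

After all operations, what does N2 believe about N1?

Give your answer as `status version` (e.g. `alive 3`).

Answer: alive 1

Derivation:
Op 1: gossip N2<->N1 -> N2.N0=(alive,v0) N2.N1=(alive,v0) N2.N2=(alive,v0) | N1.N0=(alive,v0) N1.N1=(alive,v0) N1.N2=(alive,v0)
Op 2: gossip N2<->N1 -> N2.N0=(alive,v0) N2.N1=(alive,v0) N2.N2=(alive,v0) | N1.N0=(alive,v0) N1.N1=(alive,v0) N1.N2=(alive,v0)
Op 3: gossip N2<->N0 -> N2.N0=(alive,v0) N2.N1=(alive,v0) N2.N2=(alive,v0) | N0.N0=(alive,v0) N0.N1=(alive,v0) N0.N2=(alive,v0)
Op 4: N1 marks N1=alive -> (alive,v1)
Op 5: gossip N1<->N0 -> N1.N0=(alive,v0) N1.N1=(alive,v1) N1.N2=(alive,v0) | N0.N0=(alive,v0) N0.N1=(alive,v1) N0.N2=(alive,v0)
Op 6: gossip N1<->N2 -> N1.N0=(alive,v0) N1.N1=(alive,v1) N1.N2=(alive,v0) | N2.N0=(alive,v0) N2.N1=(alive,v1) N2.N2=(alive,v0)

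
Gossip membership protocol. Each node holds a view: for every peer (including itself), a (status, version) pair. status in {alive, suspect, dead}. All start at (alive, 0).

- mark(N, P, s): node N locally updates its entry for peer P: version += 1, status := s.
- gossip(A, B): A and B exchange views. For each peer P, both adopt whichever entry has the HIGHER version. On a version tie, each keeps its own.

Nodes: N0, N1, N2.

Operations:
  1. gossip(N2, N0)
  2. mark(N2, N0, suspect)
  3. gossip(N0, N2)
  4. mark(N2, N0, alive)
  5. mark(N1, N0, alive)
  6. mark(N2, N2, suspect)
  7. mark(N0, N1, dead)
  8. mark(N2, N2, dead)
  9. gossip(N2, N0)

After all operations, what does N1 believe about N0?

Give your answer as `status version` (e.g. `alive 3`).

Op 1: gossip N2<->N0 -> N2.N0=(alive,v0) N2.N1=(alive,v0) N2.N2=(alive,v0) | N0.N0=(alive,v0) N0.N1=(alive,v0) N0.N2=(alive,v0)
Op 2: N2 marks N0=suspect -> (suspect,v1)
Op 3: gossip N0<->N2 -> N0.N0=(suspect,v1) N0.N1=(alive,v0) N0.N2=(alive,v0) | N2.N0=(suspect,v1) N2.N1=(alive,v0) N2.N2=(alive,v0)
Op 4: N2 marks N0=alive -> (alive,v2)
Op 5: N1 marks N0=alive -> (alive,v1)
Op 6: N2 marks N2=suspect -> (suspect,v1)
Op 7: N0 marks N1=dead -> (dead,v1)
Op 8: N2 marks N2=dead -> (dead,v2)
Op 9: gossip N2<->N0 -> N2.N0=(alive,v2) N2.N1=(dead,v1) N2.N2=(dead,v2) | N0.N0=(alive,v2) N0.N1=(dead,v1) N0.N2=(dead,v2)

Answer: alive 1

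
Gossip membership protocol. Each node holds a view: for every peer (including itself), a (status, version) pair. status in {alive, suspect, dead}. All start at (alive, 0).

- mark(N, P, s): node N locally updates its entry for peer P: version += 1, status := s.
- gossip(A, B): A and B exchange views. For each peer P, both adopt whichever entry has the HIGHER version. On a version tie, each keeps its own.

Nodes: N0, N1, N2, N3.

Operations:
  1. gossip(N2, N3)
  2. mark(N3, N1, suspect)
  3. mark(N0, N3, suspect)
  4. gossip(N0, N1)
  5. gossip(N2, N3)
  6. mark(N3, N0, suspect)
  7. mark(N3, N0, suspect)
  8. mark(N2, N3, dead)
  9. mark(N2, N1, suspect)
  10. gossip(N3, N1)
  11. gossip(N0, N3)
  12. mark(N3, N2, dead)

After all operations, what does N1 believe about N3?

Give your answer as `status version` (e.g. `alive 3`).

Op 1: gossip N2<->N3 -> N2.N0=(alive,v0) N2.N1=(alive,v0) N2.N2=(alive,v0) N2.N3=(alive,v0) | N3.N0=(alive,v0) N3.N1=(alive,v0) N3.N2=(alive,v0) N3.N3=(alive,v0)
Op 2: N3 marks N1=suspect -> (suspect,v1)
Op 3: N0 marks N3=suspect -> (suspect,v1)
Op 4: gossip N0<->N1 -> N0.N0=(alive,v0) N0.N1=(alive,v0) N0.N2=(alive,v0) N0.N3=(suspect,v1) | N1.N0=(alive,v0) N1.N1=(alive,v0) N1.N2=(alive,v0) N1.N3=(suspect,v1)
Op 5: gossip N2<->N3 -> N2.N0=(alive,v0) N2.N1=(suspect,v1) N2.N2=(alive,v0) N2.N3=(alive,v0) | N3.N0=(alive,v0) N3.N1=(suspect,v1) N3.N2=(alive,v0) N3.N3=(alive,v0)
Op 6: N3 marks N0=suspect -> (suspect,v1)
Op 7: N3 marks N0=suspect -> (suspect,v2)
Op 8: N2 marks N3=dead -> (dead,v1)
Op 9: N2 marks N1=suspect -> (suspect,v2)
Op 10: gossip N3<->N1 -> N3.N0=(suspect,v2) N3.N1=(suspect,v1) N3.N2=(alive,v0) N3.N3=(suspect,v1) | N1.N0=(suspect,v2) N1.N1=(suspect,v1) N1.N2=(alive,v0) N1.N3=(suspect,v1)
Op 11: gossip N0<->N3 -> N0.N0=(suspect,v2) N0.N1=(suspect,v1) N0.N2=(alive,v0) N0.N3=(suspect,v1) | N3.N0=(suspect,v2) N3.N1=(suspect,v1) N3.N2=(alive,v0) N3.N3=(suspect,v1)
Op 12: N3 marks N2=dead -> (dead,v1)

Answer: suspect 1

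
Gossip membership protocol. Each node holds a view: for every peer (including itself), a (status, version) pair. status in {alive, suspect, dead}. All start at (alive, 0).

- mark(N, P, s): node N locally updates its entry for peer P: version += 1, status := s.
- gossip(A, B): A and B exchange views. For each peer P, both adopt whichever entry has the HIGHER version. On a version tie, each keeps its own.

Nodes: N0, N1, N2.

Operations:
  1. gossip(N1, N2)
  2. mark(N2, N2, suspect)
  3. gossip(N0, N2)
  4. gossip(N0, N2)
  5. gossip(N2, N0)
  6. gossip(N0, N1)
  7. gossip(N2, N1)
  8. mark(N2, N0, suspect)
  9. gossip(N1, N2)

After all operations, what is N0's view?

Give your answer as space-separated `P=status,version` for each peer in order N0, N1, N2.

Op 1: gossip N1<->N2 -> N1.N0=(alive,v0) N1.N1=(alive,v0) N1.N2=(alive,v0) | N2.N0=(alive,v0) N2.N1=(alive,v0) N2.N2=(alive,v0)
Op 2: N2 marks N2=suspect -> (suspect,v1)
Op 3: gossip N0<->N2 -> N0.N0=(alive,v0) N0.N1=(alive,v0) N0.N2=(suspect,v1) | N2.N0=(alive,v0) N2.N1=(alive,v0) N2.N2=(suspect,v1)
Op 4: gossip N0<->N2 -> N0.N0=(alive,v0) N0.N1=(alive,v0) N0.N2=(suspect,v1) | N2.N0=(alive,v0) N2.N1=(alive,v0) N2.N2=(suspect,v1)
Op 5: gossip N2<->N0 -> N2.N0=(alive,v0) N2.N1=(alive,v0) N2.N2=(suspect,v1) | N0.N0=(alive,v0) N0.N1=(alive,v0) N0.N2=(suspect,v1)
Op 6: gossip N0<->N1 -> N0.N0=(alive,v0) N0.N1=(alive,v0) N0.N2=(suspect,v1) | N1.N0=(alive,v0) N1.N1=(alive,v0) N1.N2=(suspect,v1)
Op 7: gossip N2<->N1 -> N2.N0=(alive,v0) N2.N1=(alive,v0) N2.N2=(suspect,v1) | N1.N0=(alive,v0) N1.N1=(alive,v0) N1.N2=(suspect,v1)
Op 8: N2 marks N0=suspect -> (suspect,v1)
Op 9: gossip N1<->N2 -> N1.N0=(suspect,v1) N1.N1=(alive,v0) N1.N2=(suspect,v1) | N2.N0=(suspect,v1) N2.N1=(alive,v0) N2.N2=(suspect,v1)

Answer: N0=alive,0 N1=alive,0 N2=suspect,1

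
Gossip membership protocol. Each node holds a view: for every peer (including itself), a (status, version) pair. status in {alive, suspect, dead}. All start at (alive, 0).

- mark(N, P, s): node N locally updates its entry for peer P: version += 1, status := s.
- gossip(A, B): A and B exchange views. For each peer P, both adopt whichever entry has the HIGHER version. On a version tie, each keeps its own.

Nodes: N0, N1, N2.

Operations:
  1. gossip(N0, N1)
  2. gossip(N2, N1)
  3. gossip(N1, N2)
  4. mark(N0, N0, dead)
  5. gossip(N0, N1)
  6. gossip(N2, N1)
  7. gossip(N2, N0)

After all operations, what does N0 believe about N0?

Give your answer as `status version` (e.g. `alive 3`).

Answer: dead 1

Derivation:
Op 1: gossip N0<->N1 -> N0.N0=(alive,v0) N0.N1=(alive,v0) N0.N2=(alive,v0) | N1.N0=(alive,v0) N1.N1=(alive,v0) N1.N2=(alive,v0)
Op 2: gossip N2<->N1 -> N2.N0=(alive,v0) N2.N1=(alive,v0) N2.N2=(alive,v0) | N1.N0=(alive,v0) N1.N1=(alive,v0) N1.N2=(alive,v0)
Op 3: gossip N1<->N2 -> N1.N0=(alive,v0) N1.N1=(alive,v0) N1.N2=(alive,v0) | N2.N0=(alive,v0) N2.N1=(alive,v0) N2.N2=(alive,v0)
Op 4: N0 marks N0=dead -> (dead,v1)
Op 5: gossip N0<->N1 -> N0.N0=(dead,v1) N0.N1=(alive,v0) N0.N2=(alive,v0) | N1.N0=(dead,v1) N1.N1=(alive,v0) N1.N2=(alive,v0)
Op 6: gossip N2<->N1 -> N2.N0=(dead,v1) N2.N1=(alive,v0) N2.N2=(alive,v0) | N1.N0=(dead,v1) N1.N1=(alive,v0) N1.N2=(alive,v0)
Op 7: gossip N2<->N0 -> N2.N0=(dead,v1) N2.N1=(alive,v0) N2.N2=(alive,v0) | N0.N0=(dead,v1) N0.N1=(alive,v0) N0.N2=(alive,v0)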